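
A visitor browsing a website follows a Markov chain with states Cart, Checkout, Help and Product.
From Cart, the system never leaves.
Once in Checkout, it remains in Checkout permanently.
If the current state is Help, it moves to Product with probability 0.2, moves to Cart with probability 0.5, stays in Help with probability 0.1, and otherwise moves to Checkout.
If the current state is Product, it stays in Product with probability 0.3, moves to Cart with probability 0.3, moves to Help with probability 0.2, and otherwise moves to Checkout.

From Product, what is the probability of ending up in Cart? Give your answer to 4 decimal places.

Let h(s) be the probability of absorption at Cart starting from transient state s. Then h(Cart) = 1 and h(Checkout) = 0. By first-step analysis:
h(Help) = 0.5·1 + 0.2·0 + 0.1·h(Help) + 0.2·h(Product)
h(Product) = 0.3·1 + 0.2·0 + 0.2·h(Help) + 0.3·h(Product)
Solving: h(Help) = 0.6949, h(Product) = 0.6271.
Starting from Product, the probability is 0.6271.

0.6271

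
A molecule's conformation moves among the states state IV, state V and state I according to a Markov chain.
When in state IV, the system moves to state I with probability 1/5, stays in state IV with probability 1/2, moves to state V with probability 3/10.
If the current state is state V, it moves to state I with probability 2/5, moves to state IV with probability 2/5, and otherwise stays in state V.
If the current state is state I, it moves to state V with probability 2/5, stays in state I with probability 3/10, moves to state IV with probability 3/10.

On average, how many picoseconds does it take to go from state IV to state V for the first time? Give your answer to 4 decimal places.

Let t(s) be the expected number of picoseconds to first reach state V from state s, with t(state V) = 0. Conditioning on the first picosecond:
t(state IV) = 1 + 0.5·t(state IV) + 0.2·t(state I)
t(state I) = 1 + 0.3·t(state IV) + 0.3·t(state I)
Solving: t(state IV) = 3.1034, t(state I) = 2.7586.
Expected picoseconds from state IV to state V: 3.1034.

3.1034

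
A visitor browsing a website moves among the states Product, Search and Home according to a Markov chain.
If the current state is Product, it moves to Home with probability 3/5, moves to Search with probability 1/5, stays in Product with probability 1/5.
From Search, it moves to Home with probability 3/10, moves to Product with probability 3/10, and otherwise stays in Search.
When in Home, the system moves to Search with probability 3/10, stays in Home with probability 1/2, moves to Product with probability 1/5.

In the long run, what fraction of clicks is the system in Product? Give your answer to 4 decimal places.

Let the stationary distribution be π with π = πP and π_1 + π_2 + π_3 = 1.
π_1 = 0.2·π_1 + 0.3·π_2 + 0.2·π_3
π_2 = 0.2·π_1 + 0.4·π_2 + 0.3·π_3
Solving with the normalization constraint gives π = (0.2308, 0.3077, 0.4615).
So the stationary probability of Product is 0.2308.

0.2308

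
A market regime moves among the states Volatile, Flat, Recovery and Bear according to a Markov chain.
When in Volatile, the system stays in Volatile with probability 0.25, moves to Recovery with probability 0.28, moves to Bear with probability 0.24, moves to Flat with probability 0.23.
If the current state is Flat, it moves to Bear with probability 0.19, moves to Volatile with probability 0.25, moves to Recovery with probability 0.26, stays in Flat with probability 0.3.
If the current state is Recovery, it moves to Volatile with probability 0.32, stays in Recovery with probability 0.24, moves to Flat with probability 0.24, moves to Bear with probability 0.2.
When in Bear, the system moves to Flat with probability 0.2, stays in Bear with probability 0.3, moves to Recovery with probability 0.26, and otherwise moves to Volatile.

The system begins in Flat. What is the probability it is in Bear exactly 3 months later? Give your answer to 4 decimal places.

Propagate the distribution vector 3 months from Flat.
After 0 months: (0.0000, 1.0000, 0.0000, 0.0000)
After 1 month: (0.2500, 0.3000, 0.2600, 0.1900)
After 2 months: (0.2663, 0.2479, 0.2598, 0.2260)
After 3 months: (0.2659, 0.2432, 0.2601, 0.2308)
P(in Bear after 3 months) = 0.2308

0.2308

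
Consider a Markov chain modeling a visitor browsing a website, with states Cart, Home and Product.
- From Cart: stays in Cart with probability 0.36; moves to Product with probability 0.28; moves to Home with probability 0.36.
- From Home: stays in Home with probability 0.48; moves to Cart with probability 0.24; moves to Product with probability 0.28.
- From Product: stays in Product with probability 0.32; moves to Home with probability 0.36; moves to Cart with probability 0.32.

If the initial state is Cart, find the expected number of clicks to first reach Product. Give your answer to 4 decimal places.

3.5714

Let t(s) be the expected number of clicks to first reach Product from state s, with t(Product) = 0. Conditioning on the first click:
t(Cart) = 1 + 0.36·t(Cart) + 0.36·t(Home)
t(Home) = 1 + 0.24·t(Cart) + 0.48·t(Home)
Solving: t(Cart) = 3.5714, t(Home) = 3.5714.
Expected clicks from Cart to Product: 3.5714.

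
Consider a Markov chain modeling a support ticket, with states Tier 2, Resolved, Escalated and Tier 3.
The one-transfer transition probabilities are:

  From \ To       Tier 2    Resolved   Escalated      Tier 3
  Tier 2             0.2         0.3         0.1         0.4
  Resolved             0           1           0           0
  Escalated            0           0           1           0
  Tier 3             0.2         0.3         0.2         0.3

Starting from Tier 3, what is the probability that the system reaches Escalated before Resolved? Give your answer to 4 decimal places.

Let h(s) be the probability of absorption at Escalated starting from transient state s. Then h(Escalated) = 1 and h(Resolved) = 0. By first-step analysis:
h(Tier 2) = 0.2·h(Tier 2) + 0.3·0 + 0.1·1 + 0.4·h(Tier 3)
h(Tier 3) = 0.2·h(Tier 2) + 0.3·0 + 0.2·1 + 0.3·h(Tier 3)
Solving: h(Tier 2) = 0.3125, h(Tier 3) = 0.3750.
Starting from Tier 3, the probability is 0.3750.

0.3750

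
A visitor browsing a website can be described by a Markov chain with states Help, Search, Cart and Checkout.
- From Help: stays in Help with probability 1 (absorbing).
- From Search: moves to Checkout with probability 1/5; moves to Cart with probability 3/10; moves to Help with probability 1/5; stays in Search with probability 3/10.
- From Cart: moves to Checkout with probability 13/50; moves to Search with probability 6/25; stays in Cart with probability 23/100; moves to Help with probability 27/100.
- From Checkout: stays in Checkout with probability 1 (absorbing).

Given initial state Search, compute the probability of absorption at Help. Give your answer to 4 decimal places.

0.5032

Let h(s) be the probability of absorption at Help starting from transient state s. Then h(Help) = 1 and h(Checkout) = 0. By first-step analysis:
h(Search) = 0.2·1 + 0.3·h(Search) + 0.3·h(Cart) + 0.2·0
h(Cart) = 0.27·1 + 0.24·h(Search) + 0.23·h(Cart) + 0.26·0
Solving: h(Search) = 0.5032, h(Cart) = 0.5075.
Starting from Search, the probability is 0.5032.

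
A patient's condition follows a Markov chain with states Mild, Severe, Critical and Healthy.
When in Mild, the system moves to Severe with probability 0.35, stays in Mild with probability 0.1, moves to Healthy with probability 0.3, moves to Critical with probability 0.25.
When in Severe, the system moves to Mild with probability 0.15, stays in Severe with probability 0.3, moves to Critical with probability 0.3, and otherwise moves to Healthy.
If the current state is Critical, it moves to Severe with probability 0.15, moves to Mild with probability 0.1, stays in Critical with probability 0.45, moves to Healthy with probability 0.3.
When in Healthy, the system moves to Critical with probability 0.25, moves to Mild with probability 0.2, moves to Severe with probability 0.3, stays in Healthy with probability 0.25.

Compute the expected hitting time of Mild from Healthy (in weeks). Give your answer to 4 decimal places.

Let t(s) be the expected number of weeks to first reach Mild from state s, with t(Mild) = 0. Conditioning on the first week:
t(Severe) = 1 + 0.3·t(Severe) + 0.3·t(Critical) + 0.25·t(Healthy)
t(Critical) = 1 + 0.15·t(Severe) + 0.45·t(Critical) + 0.3·t(Healthy)
t(Healthy) = 1 + 0.3·t(Severe) + 0.25·t(Critical) + 0.25·t(Healthy)
Solving: t(Severe) = 6.8268, t(Critical) = 7.2072, t(Healthy) = 6.4665.
Expected weeks from Healthy to Mild: 6.4665.

6.4665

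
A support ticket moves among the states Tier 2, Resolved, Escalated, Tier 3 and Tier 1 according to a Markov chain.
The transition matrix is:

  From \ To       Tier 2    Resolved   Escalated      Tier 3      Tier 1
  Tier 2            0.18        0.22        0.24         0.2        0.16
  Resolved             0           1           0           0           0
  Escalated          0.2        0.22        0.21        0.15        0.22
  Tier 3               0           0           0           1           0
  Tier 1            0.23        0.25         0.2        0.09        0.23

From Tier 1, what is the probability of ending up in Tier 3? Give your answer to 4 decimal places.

0.3470

Let h(s) be the probability of absorption at Tier 3 starting from transient state s. Then h(Tier 3) = 1 and h(Resolved) = 0. By first-step analysis:
h(Tier 2) = 0.18·h(Tier 2) + 0.22·0 + 0.24·h(Escalated) + 0.2·1 + 0.16·h(Tier 1)
h(Escalated) = 0.2·h(Tier 2) + 0.22·0 + 0.21·h(Escalated) + 0.15·1 + 0.22·h(Tier 1)
h(Tier 1) = 0.23·h(Tier 2) + 0.25·0 + 0.2·h(Escalated) + 0.09·1 + 0.23·h(Tier 1)
Solving: h(Tier 2) = 0.4271, h(Escalated) = 0.3946, h(Tier 1) = 0.3470.
Starting from Tier 1, the probability is 0.3470.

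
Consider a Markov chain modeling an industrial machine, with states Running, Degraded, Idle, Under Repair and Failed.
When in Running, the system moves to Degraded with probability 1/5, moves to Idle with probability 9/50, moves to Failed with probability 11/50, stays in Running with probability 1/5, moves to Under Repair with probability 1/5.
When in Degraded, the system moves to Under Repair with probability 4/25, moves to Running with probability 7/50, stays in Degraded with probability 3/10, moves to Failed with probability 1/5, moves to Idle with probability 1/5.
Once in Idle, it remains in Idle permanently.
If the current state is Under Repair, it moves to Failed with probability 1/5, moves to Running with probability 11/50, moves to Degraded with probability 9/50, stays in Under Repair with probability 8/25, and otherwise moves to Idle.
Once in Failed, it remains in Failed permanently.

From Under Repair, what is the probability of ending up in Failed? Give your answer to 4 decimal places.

0.6200

Let h(s) be the probability of absorption at Failed starting from transient state s. Then h(Failed) = 1 and h(Idle) = 0. By first-step analysis:
h(Running) = 0.2·h(Running) + 0.2·h(Degraded) + 0.18·0 + 0.2·h(Under Repair) + 0.22·1
h(Degraded) = 0.14·h(Running) + 0.3·h(Degraded) + 0.2·0 + 0.16·h(Under Repair) + 0.2·1
h(Under Repair) = 0.22·h(Running) + 0.18·h(Degraded) + 0.08·0 + 0.32·h(Under Repair) + 0.2·1
Solving: h(Running) = 0.5651, h(Degraded) = 0.5405, h(Under Repair) = 0.6200.
Starting from Under Repair, the probability is 0.6200.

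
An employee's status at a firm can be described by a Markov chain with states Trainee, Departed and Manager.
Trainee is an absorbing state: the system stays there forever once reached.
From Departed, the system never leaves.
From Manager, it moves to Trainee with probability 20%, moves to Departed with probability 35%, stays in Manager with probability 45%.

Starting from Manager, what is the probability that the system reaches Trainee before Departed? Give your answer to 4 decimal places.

0.3636

Let h(s) be the probability of absorption at Trainee starting from transient state s. Then h(Trainee) = 1 and h(Departed) = 0. By first-step analysis:
h(Manager) = 0.2·1 + 0.35·0 + 0.45·h(Manager)
Solving: h(Manager) = 0.3636.
Starting from Manager, the probability is 0.3636.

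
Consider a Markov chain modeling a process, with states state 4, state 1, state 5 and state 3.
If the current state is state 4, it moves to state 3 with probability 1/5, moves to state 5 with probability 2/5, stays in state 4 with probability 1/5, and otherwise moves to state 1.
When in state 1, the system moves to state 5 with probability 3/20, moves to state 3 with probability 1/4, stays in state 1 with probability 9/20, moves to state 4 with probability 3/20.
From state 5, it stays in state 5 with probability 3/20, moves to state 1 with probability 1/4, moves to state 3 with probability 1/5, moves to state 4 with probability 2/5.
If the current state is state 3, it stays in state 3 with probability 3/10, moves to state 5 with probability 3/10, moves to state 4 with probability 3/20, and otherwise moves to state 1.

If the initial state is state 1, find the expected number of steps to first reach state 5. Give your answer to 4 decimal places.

Let t(s) be the expected number of steps to first reach state 5 from state s, with t(state 5) = 0. Conditioning on the first step:
t(state 4) = 1 + 0.2·t(state 4) + 0.2·t(state 1) + 0.2·t(state 3)
t(state 1) = 1 + 0.15·t(state 4) + 0.45·t(state 1) + 0.25·t(state 3)
t(state 3) = 1 + 0.15·t(state 4) + 0.25·t(state 1) + 0.3·t(state 3)
Solving: t(state 4) = 3.2725, t(state 1) = 4.3917, t(state 3) = 3.6983.
Expected steps from state 1 to state 5: 4.3917.

4.3917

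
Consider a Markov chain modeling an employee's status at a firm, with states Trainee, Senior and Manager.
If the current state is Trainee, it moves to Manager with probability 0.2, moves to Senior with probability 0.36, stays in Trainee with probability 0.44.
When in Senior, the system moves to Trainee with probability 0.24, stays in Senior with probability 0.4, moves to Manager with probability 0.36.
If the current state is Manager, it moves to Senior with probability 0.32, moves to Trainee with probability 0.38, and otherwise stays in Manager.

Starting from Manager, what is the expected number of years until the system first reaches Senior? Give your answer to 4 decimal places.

2.9747

Let t(s) be the expected number of years to first reach Senior from state s, with t(Senior) = 0. Conditioning on the first year:
t(Trainee) = 1 + 0.44·t(Trainee) + 0.2·t(Manager)
t(Manager) = 1 + 0.38·t(Trainee) + 0.3·t(Manager)
Solving: t(Trainee) = 2.8481, t(Manager) = 2.9747.
Expected years from Manager to Senior: 2.9747.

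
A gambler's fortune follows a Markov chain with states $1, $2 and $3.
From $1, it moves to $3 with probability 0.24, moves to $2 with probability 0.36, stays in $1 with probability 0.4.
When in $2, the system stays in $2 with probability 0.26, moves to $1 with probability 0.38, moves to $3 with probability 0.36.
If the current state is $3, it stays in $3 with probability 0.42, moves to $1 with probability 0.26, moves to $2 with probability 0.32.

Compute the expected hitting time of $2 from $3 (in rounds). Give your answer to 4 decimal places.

3.0112

Let t(s) be the expected number of rounds to first reach $2 from state s, with t($2) = 0. Conditioning on the first round:
t($1) = 1 + 0.4·t($1) + 0.24·t($3)
t($3) = 1 + 0.26·t($1) + 0.42·t($3)
Solving: t($1) = 2.8711, t($3) = 3.0112.
Expected rounds from $3 to $2: 3.0112.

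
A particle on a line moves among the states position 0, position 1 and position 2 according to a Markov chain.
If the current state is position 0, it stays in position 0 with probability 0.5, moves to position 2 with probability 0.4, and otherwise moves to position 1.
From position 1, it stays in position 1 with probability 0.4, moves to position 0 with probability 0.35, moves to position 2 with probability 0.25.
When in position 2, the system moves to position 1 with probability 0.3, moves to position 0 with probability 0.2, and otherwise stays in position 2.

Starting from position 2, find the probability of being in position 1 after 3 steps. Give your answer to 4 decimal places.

Propagate the distribution vector 3 steps from position 2.
After 0 steps: (0.0000, 0.0000, 1.0000)
After 1 step: (0.2000, 0.3000, 0.5000)
After 2 steps: (0.3050, 0.2900, 0.4050)
After 3 steps: (0.3350, 0.2680, 0.3970)
P(in position 1 after 3 steps) = 0.2680

0.2680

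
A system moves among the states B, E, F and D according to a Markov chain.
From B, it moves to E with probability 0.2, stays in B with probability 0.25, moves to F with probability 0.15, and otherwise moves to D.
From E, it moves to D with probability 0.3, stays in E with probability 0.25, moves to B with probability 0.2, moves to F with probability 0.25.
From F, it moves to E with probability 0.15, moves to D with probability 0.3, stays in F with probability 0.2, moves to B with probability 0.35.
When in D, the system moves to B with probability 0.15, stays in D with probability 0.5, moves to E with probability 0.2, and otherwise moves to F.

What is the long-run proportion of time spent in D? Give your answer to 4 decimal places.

Let the stationary distribution be π with π = πP and π_1 + π_2 + π_3 + π_4 = 1.
π_1 = 0.25·π_1 + 0.2·π_2 + 0.35·π_3 + 0.15·π_4
π_2 = 0.2·π_1 + 0.25·π_2 + 0.15·π_3 + 0.2·π_4
π_3 = 0.15·π_1 + 0.25·π_2 + 0.2·π_3 + 0.15·π_4
Solving with the normalization constraint gives π = (0.2176, 0.2011, 0.1791, 0.4022).
So the stationary probability of D is 0.4022.

0.4022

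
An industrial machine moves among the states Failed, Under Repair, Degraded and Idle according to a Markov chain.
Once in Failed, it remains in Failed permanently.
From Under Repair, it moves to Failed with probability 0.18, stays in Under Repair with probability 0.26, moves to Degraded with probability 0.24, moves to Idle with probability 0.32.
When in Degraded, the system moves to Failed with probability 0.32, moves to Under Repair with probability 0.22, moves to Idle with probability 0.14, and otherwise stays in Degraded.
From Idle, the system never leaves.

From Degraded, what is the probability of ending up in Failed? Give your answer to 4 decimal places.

0.6137

Let h(s) be the probability of absorption at Failed starting from transient state s. Then h(Failed) = 1 and h(Idle) = 0. By first-step analysis:
h(Under Repair) = 0.18·1 + 0.26·h(Under Repair) + 0.24·h(Degraded) + 0.32·0
h(Degraded) = 0.32·1 + 0.22·h(Under Repair) + 0.32·h(Degraded) + 0.14·0
Solving: h(Under Repair) = 0.4423, h(Degraded) = 0.6137.
Starting from Degraded, the probability is 0.6137.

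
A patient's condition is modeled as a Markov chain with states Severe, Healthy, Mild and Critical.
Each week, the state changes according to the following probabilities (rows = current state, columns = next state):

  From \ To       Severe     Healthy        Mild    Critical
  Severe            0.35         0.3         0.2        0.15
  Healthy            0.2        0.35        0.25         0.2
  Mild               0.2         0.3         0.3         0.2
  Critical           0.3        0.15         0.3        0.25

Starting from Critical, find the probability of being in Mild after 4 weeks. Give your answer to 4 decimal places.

0.2598

Propagate the distribution vector 4 weeks from Critical.
After 0 weeks: (0.0000, 0.0000, 0.0000, 1.0000)
After 1 week: (0.3000, 0.1500, 0.3000, 0.2500)
After 2 weeks: (0.2700, 0.2700, 0.2625, 0.1975)
After 3 weeks: (0.2603, 0.2839, 0.2595, 0.1964)
After 4 weeks: (0.2587, 0.2847, 0.2598, 0.1968)
P(in Mild after 4 weeks) = 0.2598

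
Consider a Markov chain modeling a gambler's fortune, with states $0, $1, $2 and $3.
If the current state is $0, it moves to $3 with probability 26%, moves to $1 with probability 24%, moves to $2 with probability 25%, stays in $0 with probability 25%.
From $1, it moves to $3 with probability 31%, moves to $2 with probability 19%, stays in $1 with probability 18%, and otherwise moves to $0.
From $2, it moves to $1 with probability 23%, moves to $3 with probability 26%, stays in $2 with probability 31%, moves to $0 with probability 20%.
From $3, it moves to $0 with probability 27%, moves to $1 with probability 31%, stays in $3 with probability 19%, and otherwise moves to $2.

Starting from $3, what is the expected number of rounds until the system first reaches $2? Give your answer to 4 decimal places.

4.4393

Let t(s) be the expected number of rounds to first reach $2 from state s, with t($2) = 0. Conditioning on the first round:
t($0) = 1 + 0.25·t($0) + 0.24·t($1) + 0.26·t($3)
t($1) = 1 + 0.32·t($0) + 0.18·t($1) + 0.31·t($3)
t($3) = 1 + 0.27·t($0) + 0.31·t($1) + 0.19·t($3)
Solving: t($0) = 4.3418, t($1) = 4.5921, t($3) = 4.4393.
Expected rounds from $3 to $2: 4.4393.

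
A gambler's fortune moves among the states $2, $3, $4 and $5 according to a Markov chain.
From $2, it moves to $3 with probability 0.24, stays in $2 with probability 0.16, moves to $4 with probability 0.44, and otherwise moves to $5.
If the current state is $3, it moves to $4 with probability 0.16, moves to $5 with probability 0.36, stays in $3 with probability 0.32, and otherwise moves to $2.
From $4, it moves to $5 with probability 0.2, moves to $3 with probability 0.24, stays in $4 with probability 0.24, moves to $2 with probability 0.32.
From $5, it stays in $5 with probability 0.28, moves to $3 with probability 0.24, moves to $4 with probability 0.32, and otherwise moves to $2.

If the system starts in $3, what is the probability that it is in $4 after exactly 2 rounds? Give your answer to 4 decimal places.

Propagate the distribution vector 2 rounds from $3.
After 0 rounds: (0.0000, 1.0000, 0.0000, 0.0000)
After 1 round: (0.1600, 0.3200, 0.1600, 0.3600)
After 2 rounds: (0.1856, 0.2656, 0.2752, 0.2736)
P(in $4 after 2 rounds) = 0.2752

0.2752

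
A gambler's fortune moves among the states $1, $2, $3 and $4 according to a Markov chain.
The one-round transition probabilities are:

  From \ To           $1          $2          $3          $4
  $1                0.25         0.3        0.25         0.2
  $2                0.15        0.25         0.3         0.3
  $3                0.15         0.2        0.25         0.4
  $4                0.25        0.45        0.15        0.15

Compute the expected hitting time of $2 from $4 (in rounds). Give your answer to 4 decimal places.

2.7225

Let t(s) be the expected number of rounds to first reach $2 from state s, with t($2) = 0. Conditioning on the first round:
t($1) = 1 + 0.25·t($1) + 0.25·t($3) + 0.2·t($4)
t($3) = 1 + 0.15·t($1) + 0.25·t($3) + 0.4·t($4)
t($4) = 1 + 0.25·t($1) + 0.15·t($3) + 0.15·t($4)
Solving: t($1) = 3.2012, t($3) = 3.4256, t($4) = 2.7225.
Expected rounds from $4 to $2: 2.7225.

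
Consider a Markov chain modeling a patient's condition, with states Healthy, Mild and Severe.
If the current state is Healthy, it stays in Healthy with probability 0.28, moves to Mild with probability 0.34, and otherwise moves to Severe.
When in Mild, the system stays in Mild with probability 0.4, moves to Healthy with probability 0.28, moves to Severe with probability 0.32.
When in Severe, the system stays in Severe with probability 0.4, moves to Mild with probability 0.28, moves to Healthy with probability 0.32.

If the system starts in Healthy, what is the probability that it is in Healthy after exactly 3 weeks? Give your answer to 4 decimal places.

Propagate the distribution vector 3 weeks from Healthy.
After 0 weeks: (1.0000, 0.0000, 0.0000)
After 1 week: (0.2800, 0.3400, 0.3800)
After 2 weeks: (0.2952, 0.3376, 0.3672)
After 3 weeks: (0.2947, 0.3382, 0.3671)
P(in Healthy after 3 weeks) = 0.2947

0.2947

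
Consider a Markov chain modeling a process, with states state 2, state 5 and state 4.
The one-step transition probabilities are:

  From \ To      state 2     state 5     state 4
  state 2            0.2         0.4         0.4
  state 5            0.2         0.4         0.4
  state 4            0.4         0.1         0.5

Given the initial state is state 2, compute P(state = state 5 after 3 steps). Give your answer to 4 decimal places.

0.2680

Propagate the distribution vector 3 steps from state 2.
After 0 steps: (1.0000, 0.0000, 0.0000)
After 1 step: (0.2000, 0.4000, 0.4000)
After 2 steps: (0.2800, 0.2800, 0.4400)
After 3 steps: (0.2880, 0.2680, 0.4440)
P(in state 5 after 3 steps) = 0.2680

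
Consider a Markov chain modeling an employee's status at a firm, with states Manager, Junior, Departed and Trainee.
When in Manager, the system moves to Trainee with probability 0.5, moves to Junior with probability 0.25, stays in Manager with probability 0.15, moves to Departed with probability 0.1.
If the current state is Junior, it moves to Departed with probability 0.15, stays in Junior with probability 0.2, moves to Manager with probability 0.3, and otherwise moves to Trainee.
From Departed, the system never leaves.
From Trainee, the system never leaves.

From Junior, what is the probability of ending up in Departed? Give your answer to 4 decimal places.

0.2603

Let h(s) be the probability of absorption at Departed starting from transient state s. Then h(Departed) = 1 and h(Trainee) = 0. By first-step analysis:
h(Manager) = 0.15·h(Manager) + 0.25·h(Junior) + 0.1·1 + 0.5·0
h(Junior) = 0.3·h(Manager) + 0.2·h(Junior) + 0.15·1 + 0.35·0
Solving: h(Manager) = 0.1942, h(Junior) = 0.2603.
Starting from Junior, the probability is 0.2603.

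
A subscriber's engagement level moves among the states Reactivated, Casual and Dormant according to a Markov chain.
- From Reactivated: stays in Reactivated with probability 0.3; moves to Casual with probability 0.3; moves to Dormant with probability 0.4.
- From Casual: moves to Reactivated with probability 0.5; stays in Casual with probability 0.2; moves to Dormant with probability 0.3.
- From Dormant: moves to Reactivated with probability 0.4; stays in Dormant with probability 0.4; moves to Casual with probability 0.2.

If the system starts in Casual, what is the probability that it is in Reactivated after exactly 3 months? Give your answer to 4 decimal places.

Propagate the distribution vector 3 months from Casual.
After 0 months: (0.0000, 1.0000, 0.0000)
After 1 month: (0.5000, 0.2000, 0.3000)
After 2 months: (0.3700, 0.2500, 0.3800)
After 3 months: (0.3880, 0.2370, 0.3750)
P(in Reactivated after 3 months) = 0.3880

0.3880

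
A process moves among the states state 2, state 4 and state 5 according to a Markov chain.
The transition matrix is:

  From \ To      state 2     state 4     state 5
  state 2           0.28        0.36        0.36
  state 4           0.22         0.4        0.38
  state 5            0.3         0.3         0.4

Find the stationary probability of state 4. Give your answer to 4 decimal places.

Let the stationary distribution be π with π = πP and π_1 + π_2 + π_3 = 1.
π_1 = 0.28·π_1 + 0.22·π_2 + 0.3·π_3
π_2 = 0.36·π_1 + 0.4·π_2 + 0.3·π_3
Solving with the normalization constraint gives π = (0.2666, 0.3511, 0.3823).
So the stationary probability of state 4 is 0.3511.

0.3511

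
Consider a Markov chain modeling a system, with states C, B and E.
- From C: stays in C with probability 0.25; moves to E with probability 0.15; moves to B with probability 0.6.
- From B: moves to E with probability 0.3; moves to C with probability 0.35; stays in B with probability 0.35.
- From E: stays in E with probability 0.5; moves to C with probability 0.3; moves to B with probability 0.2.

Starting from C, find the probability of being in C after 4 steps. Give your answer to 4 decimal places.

Propagate the distribution vector 4 steps from C.
After 0 steps: (1.0000, 0.0000, 0.0000)
After 1 step: (0.2500, 0.6000, 0.1500)
After 2 steps: (0.3175, 0.3900, 0.2925)
After 3 steps: (0.3036, 0.3855, 0.3109)
After 4 steps: (0.3041, 0.3793, 0.3166)
P(in C after 4 steps) = 0.3041

0.3041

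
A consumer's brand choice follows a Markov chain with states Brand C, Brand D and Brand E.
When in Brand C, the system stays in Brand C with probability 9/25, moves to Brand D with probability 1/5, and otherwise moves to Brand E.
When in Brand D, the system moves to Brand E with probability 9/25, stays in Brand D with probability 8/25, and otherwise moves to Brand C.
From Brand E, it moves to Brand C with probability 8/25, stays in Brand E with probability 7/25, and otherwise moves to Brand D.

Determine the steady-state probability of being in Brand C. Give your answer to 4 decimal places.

Let the stationary distribution be π with π = πP and π_1 + π_2 + π_3 = 1.
π_1 = 0.36·π_1 + 0.32·π_2 + 0.32·π_3
π_2 = 0.2·π_1 + 0.32·π_2 + 0.4·π_3
Solving with the normalization constraint gives π = (0.3333, 0.3086, 0.3580).
So the stationary probability of Brand C is 0.3333.

0.3333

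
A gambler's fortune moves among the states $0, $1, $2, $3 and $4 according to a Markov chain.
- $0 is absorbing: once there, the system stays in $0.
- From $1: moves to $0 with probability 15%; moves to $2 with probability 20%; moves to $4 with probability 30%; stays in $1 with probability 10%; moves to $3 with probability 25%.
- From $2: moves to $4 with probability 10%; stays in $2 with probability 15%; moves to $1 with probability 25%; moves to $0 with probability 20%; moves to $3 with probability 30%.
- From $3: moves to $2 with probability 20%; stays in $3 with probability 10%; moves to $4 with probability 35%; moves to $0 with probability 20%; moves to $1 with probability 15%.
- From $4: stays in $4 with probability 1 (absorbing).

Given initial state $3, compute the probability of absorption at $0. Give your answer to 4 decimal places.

0.3947

Let h(s) be the probability of absorption at $0 starting from transient state s. Then h($0) = 1 and h($4) = 0. By first-step analysis:
h($1) = 0.15·1 + 0.1·h($1) + 0.2·h($2) + 0.25·h($3) + 0.3·0
h($2) = 0.2·1 + 0.25·h($1) + 0.15·h($2) + 0.3·h($3) + 0.1·0
h($3) = 0.2·1 + 0.15·h($1) + 0.2·h($2) + 0.1·h($3) + 0.35·0
Solving: h($1) = 0.3847, h($2) = 0.4878, h($3) = 0.3947.
Starting from $3, the probability is 0.3947.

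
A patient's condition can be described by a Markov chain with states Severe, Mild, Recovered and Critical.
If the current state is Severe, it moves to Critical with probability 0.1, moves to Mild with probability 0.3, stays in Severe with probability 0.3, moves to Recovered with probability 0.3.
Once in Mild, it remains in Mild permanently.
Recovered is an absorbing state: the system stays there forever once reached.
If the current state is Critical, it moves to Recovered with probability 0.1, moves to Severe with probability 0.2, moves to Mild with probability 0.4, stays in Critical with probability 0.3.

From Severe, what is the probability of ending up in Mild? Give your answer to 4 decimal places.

Let h(s) be the probability of absorption at Mild starting from transient state s. Then h(Mild) = 1 and h(Recovered) = 0. By first-step analysis:
h(Severe) = 0.3·h(Severe) + 0.3·1 + 0.3·0 + 0.1·h(Critical)
h(Critical) = 0.2·h(Severe) + 0.4·1 + 0.1·0 + 0.3·h(Critical)
Solving: h(Severe) = 0.5319, h(Critical) = 0.7234.
Starting from Severe, the probability is 0.5319.

0.5319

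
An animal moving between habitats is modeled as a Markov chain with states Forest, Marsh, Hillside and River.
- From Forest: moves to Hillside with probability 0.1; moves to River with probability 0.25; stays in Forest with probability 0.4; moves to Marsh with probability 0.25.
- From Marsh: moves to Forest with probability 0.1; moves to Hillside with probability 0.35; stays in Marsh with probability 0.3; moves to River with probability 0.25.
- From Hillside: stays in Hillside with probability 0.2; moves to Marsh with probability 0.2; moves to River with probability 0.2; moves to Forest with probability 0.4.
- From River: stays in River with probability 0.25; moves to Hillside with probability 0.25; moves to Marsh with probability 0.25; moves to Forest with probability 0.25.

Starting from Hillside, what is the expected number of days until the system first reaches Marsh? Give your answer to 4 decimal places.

4.3523

Let t(s) be the expected number of days to first reach Marsh from state s, with t(Marsh) = 0. Conditioning on the first day:
t(Forest) = 1 + 0.4·t(Forest) + 0.1·t(Hillside) + 0.25·t(River)
t(Hillside) = 1 + 0.4·t(Forest) + 0.2·t(Hillside) + 0.2·t(River)
t(River) = 1 + 0.25·t(Forest) + 0.25·t(Hillside) + 0.25·t(River)
Solving: t(Forest) = 4.1250, t(Hillside) = 4.3523, t(River) = 4.1591.
Expected days from Hillside to Marsh: 4.3523.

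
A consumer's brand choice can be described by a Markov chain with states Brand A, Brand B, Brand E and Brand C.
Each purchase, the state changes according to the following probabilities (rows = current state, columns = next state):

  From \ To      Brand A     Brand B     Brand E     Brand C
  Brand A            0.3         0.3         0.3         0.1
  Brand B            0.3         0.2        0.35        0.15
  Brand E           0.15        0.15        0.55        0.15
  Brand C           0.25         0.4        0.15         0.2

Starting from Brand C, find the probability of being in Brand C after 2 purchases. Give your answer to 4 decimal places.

Propagate the distribution vector 2 purchases from Brand C.
After 0 purchases: (0.0000, 0.0000, 0.0000, 1.0000)
After 1 purchase: (0.2500, 0.4000, 0.1500, 0.2000)
After 2 purchases: (0.2675, 0.2575, 0.3275, 0.1475)
P(in Brand C after 2 purchases) = 0.1475

0.1475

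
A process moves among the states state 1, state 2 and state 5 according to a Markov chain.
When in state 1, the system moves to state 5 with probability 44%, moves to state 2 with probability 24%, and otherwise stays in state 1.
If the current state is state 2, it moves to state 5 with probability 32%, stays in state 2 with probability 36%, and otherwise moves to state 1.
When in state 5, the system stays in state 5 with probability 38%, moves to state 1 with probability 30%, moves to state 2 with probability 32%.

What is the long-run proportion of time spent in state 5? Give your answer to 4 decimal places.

0.3803

Let the stationary distribution be π with π = πP and π_1 + π_2 + π_3 = 1.
π_1 = 0.32·π_1 + 0.32·π_2 + 0.3·π_3
π_2 = 0.24·π_1 + 0.36·π_2 + 0.32·π_3
Solving with the normalization constraint gives π = (0.3124, 0.3073, 0.3803).
So the stationary probability of state 5 is 0.3803.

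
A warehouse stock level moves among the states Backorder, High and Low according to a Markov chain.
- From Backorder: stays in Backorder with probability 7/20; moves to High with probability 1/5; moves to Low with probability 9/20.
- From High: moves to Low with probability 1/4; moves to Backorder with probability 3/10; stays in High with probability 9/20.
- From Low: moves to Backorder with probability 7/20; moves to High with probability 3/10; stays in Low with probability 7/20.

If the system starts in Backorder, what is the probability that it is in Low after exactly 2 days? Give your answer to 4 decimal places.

Sum over the intermediate state after 1 day:
P = P(Backorder→Backorder)·P(Backorder→Low) + P(Backorder→High)·P(High→Low) + P(Backorder→Low)·P(Low→Low)
  = 0.35×0.45 + 0.2×0.25 + 0.45×0.35
  = 0.1575 + 0.0500 + 0.1575 = 0.3650

0.3650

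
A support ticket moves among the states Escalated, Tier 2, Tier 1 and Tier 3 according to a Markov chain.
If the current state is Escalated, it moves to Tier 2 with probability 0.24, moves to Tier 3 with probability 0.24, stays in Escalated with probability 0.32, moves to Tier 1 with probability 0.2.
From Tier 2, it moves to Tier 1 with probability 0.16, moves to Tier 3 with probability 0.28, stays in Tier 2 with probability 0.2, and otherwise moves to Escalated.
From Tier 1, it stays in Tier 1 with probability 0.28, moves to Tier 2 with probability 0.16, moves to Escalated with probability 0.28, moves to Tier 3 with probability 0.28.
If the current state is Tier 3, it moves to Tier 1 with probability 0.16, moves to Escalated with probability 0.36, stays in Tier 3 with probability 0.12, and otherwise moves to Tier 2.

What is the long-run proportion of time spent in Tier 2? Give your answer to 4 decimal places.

Let the stationary distribution be π with π = πP and π_1 + π_2 + π_3 + π_4 = 1.
π_1 = 0.32·π_1 + 0.36·π_2 + 0.28·π_3 + 0.36·π_4
π_2 = 0.24·π_1 + 0.2·π_2 + 0.16·π_3 + 0.36·π_4
π_3 = 0.2·π_1 + 0.16·π_2 + 0.28·π_3 + 0.16·π_4
Solving with the normalization constraint gives π = (0.3310, 0.2422, 0.1969, 0.2300).
So the stationary probability of Tier 2 is 0.2422.

0.2422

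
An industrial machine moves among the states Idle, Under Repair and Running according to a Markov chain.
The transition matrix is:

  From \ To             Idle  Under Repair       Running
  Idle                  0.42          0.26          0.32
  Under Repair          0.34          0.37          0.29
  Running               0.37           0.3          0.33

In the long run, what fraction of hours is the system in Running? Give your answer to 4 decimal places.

Let the stationary distribution be π with π = πP and π_1 + π_2 + π_3 = 1.
π_1 = 0.42·π_1 + 0.34·π_2 + 0.37·π_3
π_2 = 0.26·π_1 + 0.37·π_2 + 0.3·π_3
Solving with the normalization constraint gives π = (0.3798, 0.3062, 0.3140).
So the stationary probability of Running is 0.3140.

0.3140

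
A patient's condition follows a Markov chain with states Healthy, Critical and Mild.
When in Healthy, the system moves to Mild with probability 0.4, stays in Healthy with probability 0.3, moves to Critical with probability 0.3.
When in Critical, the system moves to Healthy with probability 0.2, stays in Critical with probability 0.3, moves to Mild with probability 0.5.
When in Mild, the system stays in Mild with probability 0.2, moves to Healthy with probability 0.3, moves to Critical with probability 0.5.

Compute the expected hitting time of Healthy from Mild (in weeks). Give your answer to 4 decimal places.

3.8710

Let t(s) be the expected number of weeks to first reach Healthy from state s, with t(Healthy) = 0. Conditioning on the first week:
t(Critical) = 1 + 0.3·t(Critical) + 0.5·t(Mild)
t(Mild) = 1 + 0.5·t(Critical) + 0.2·t(Mild)
Solving: t(Critical) = 4.1935, t(Mild) = 3.8710.
Expected weeks from Mild to Healthy: 3.8710.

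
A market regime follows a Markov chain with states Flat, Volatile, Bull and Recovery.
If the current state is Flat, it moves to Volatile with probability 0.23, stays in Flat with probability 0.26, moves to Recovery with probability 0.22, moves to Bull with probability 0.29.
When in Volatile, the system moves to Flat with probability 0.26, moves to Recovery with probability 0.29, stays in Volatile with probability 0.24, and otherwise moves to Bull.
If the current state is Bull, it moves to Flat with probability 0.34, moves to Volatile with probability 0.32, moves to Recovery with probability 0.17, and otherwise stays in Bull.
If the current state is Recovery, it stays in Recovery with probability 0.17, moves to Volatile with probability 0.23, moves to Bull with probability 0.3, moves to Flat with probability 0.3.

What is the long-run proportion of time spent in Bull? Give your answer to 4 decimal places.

0.2427

Let the stationary distribution be π with π = πP and π_1 + π_2 + π_3 + π_4 = 1.
π_1 = 0.26·π_1 + 0.26·π_2 + 0.34·π_3 + 0.3·π_4
π_2 = 0.23·π_1 + 0.24·π_2 + 0.32·π_3 + 0.23·π_4
π_3 = 0.29·π_1 + 0.21·π_2 + 0.17·π_3 + 0.3·π_4
Solving with the normalization constraint gives π = (0.2880, 0.2544, 0.2427, 0.2149).
So the stationary probability of Bull is 0.2427.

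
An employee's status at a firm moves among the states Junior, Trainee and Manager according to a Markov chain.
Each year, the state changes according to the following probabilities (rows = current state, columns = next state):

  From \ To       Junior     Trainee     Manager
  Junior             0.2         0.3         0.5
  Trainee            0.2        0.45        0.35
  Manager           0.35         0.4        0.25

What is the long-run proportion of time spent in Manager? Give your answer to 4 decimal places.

Let the stationary distribution be π with π = πP and π_1 + π_2 + π_3 = 1.
π_1 = 0.2·π_1 + 0.2·π_2 + 0.35·π_3
π_2 = 0.3·π_1 + 0.45·π_2 + 0.4·π_3
Solving with the normalization constraint gives π = (0.2529, 0.3944, 0.3527).
So the stationary probability of Manager is 0.3527.

0.3527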